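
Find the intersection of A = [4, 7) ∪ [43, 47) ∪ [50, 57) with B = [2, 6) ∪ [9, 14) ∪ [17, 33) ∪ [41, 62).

[4, 7) overlaps B on [4, 6).
[43, 47) overlaps B on [43, 47).
[50, 57) overlaps B on [50, 57).

[4, 6) ∪ [43, 47) ∪ [50, 57)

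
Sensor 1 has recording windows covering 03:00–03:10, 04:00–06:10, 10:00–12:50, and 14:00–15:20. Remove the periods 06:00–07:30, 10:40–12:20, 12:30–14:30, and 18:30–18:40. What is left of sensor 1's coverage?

03:00–03:10, 04:00–06:00, 10:00–10:40, 12:20–12:30, 14:30–15:20

03:00–03:10 is untouched.
04:00–06:10 with B removed leaves 04:00–06:00.
10:00–12:50 with B removed leaves 10:00–10:40, 12:20–12:30.
14:00–15:20 with B removed leaves 14:30–15:20.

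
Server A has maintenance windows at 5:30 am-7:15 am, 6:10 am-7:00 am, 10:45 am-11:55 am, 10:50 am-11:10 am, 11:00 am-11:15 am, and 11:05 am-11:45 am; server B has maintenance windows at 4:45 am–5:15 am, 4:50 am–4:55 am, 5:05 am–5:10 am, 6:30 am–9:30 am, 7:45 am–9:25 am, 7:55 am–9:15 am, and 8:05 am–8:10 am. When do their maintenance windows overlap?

First set merges to 5:30 am-7:15 am, 10:45 am-11:55 am.
Second set merges to 4:45 am-5:15 am, 6:30 am-9:30 am.
5:30 am-7:15 am ∩ B → 6:30 am-7:15 am.
10:45 am-11:55 am meets no B interval.

6:30 am-7:15 am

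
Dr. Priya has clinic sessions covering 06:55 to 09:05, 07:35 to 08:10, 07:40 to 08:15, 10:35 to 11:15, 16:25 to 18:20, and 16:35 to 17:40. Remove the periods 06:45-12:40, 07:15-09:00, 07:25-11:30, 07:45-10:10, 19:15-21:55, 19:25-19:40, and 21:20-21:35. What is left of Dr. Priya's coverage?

A, merged: 06:55–09:05, 10:35–11:15, 16:25–18:20.
B, merged: 06:45–12:40, 19:15–21:55.
06:55–09:05: entirely removed.
10:35–11:15: entirely removed.
16:25–18:20: nothing removed.

16:25–18:20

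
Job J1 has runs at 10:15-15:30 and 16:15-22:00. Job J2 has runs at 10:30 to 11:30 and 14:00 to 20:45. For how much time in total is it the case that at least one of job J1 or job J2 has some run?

11 h 45 min

A ∪ B = 10:15–22:00.
Total: 11 h 45 min.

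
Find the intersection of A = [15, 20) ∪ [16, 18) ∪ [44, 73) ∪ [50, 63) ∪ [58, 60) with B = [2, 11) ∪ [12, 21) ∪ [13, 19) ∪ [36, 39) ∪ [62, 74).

First set merges to [15, 20), [44, 73).
Second set merges to [2, 11), [12, 21), [36, 39), [62, 74).
[15, 20) ∩ B → [15, 20).
[44, 73) ∩ B → [62, 73).

[15, 20) ∪ [62, 73)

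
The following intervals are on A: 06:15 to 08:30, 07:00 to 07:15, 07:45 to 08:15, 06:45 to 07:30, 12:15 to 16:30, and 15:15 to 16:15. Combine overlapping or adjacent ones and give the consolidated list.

Sort by start: 06:15–08:30, 06:45–07:30, 07:00–07:15, 07:45–08:15, 12:15–16:30, 15:15–16:15.
06:45–07:30 overlaps/touches 06:15–08:30 → extend to 06:15–08:30.
07:00–07:15 overlaps/touches 06:15–08:30 → extend to 06:15–08:30.
07:45–08:15 overlaps/touches 06:15–08:30 → extend to 06:15–08:30.
12:15–16:30 is disjoint → start new block.
15:15–16:15 overlaps/touches 12:15–16:30 → extend to 12:15–16:30.

06:15–08:30, 12:15–16:30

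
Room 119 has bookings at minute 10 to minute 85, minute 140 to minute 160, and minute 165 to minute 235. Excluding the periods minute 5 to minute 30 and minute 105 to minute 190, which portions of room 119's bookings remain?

minute 10 to minute 85 with B removed leaves minute 30 to minute 85.
minute 140 to minute 160 lies entirely inside B → drops out.
minute 165 to minute 235 with B removed leaves minute 190 to minute 235.

minute 30 to minute 85, minute 190 to minute 235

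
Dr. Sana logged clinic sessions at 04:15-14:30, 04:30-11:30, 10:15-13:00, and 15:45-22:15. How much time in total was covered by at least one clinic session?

Merged: 04:15-14:30, 15:45-22:15.
Lengths: 10 h 15 min + 6 h 30 min = 16 h 45 min.

16 h 45 min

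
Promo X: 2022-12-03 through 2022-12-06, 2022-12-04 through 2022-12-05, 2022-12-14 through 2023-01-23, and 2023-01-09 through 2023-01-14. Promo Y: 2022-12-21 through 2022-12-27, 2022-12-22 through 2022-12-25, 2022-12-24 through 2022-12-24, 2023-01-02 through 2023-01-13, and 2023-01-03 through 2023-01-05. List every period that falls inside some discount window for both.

2022-12-21 through 2022-12-27, 2023-01-02 through 2023-01-13

Merge the first list: 2022-12-03 through 2022-12-06, 2022-12-14 through 2023-01-23.
Merge the second list: 2022-12-21 through 2022-12-27, 2023-01-02 through 2023-01-13.
2022-12-03 through 2022-12-06: no overlap with the second set.
2022-12-14 through 2023-01-23 meets the second set on 2022-12-21 through 2022-12-27, 2023-01-02 through 2023-01-13.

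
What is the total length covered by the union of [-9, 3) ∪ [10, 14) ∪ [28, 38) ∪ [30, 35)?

26

Merged: [-9, 3), [10, 14), [28, 38).
Lengths: 12 + 4 + 10 = 26.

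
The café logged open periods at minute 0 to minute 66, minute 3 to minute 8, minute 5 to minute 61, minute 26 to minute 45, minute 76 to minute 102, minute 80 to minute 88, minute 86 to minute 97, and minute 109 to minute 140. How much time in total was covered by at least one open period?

Merged: minute 0 to minute 66, minute 76 to minute 102, minute 109 to minute 140.
Lengths: 66 minutes + 26 minutes + 31 minutes = 123 minutes.

123 minutes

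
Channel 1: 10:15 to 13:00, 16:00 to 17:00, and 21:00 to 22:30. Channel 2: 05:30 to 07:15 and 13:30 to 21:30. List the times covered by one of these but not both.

05:30-07:15, 10:15-13:00, 13:30-16:00, 17:00-21:00, 21:30-22:30

A \ B = 10:15-13:00, 21:30-22:30.
B \ A = 05:30-07:15, 13:30-16:00, 17:00-21:00.
Union of the two gives the symmetric difference.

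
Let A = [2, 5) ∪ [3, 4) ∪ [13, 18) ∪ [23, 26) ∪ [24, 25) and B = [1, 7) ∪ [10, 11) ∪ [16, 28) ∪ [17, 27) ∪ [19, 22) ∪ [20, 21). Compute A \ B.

Merge the first list: [2, 5), [13, 18), [23, 26).
Merge the second list: [1, 7), [10, 11), [16, 28).
[2, 5): fully covered by B → removed.
[13, 18) minus B → [13, 16).
[23, 26): fully covered by B → removed.

[13, 16)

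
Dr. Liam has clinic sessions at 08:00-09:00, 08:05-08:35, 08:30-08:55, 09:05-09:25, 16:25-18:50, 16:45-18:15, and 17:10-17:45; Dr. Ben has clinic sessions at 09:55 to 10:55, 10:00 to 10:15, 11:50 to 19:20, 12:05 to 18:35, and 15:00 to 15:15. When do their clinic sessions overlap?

16:25–18:50

A, merged: 08:00–09:00, 09:05–09:25, 16:25–18:50.
B, merged: 09:55–10:55, 11:50–19:20.
08:00–09:00 meets no B interval.
09:05–09:25 meets no B interval.
16:25–18:50 ∩ B → 16:25–18:50.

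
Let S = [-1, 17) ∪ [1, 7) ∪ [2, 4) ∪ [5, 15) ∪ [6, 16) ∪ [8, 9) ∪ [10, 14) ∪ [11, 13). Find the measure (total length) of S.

18

Merged: [-1, 17).
Length: 18.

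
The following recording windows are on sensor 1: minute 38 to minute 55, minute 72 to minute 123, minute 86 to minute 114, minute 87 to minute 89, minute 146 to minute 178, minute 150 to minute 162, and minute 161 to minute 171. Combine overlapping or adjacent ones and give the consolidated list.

minute 38 to minute 55, minute 72 to minute 123, minute 146 to minute 178

minute 72 to minute 123 is disjoint → start new block.
minute 86 to minute 114 overlaps/touches minute 72 to minute 123 → extend to minute 72 to minute 123.
minute 87 to minute 89 overlaps/touches minute 72 to minute 123 → extend to minute 72 to minute 123.
minute 146 to minute 178 is disjoint → start new block.
minute 150 to minute 162 overlaps/touches minute 146 to minute 178 → extend to minute 146 to minute 178.
minute 161 to minute 171 overlaps/touches minute 146 to minute 178 → extend to minute 146 to minute 178.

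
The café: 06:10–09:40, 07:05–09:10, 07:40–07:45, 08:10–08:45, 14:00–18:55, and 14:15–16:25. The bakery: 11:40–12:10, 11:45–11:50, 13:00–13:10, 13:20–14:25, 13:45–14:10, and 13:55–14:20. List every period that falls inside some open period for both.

A, merged: 06:10-09:40, 14:00-18:55.
B, merged: 11:40-12:10, 13:00-13:10, 13:20-14:25.
06:10-09:40: no overlap with the second set.
14:00-18:55 meets the second set on 14:00-14:25.

14:00-14:25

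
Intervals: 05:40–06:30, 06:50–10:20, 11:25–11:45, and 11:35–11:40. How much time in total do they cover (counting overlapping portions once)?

4 h 40 min

Merged: 05:40–06:30, 06:50–10:20, 11:25–11:45.
Lengths: 50 min + 3 h 30 min + 20 min = 4 h 40 min.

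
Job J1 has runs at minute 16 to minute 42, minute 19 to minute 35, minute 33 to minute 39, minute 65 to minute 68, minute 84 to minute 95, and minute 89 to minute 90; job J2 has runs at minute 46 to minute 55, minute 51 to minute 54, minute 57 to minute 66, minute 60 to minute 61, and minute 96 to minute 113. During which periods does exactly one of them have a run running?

First set merges to minute 16 to minute 42, minute 65 to minute 68, minute 84 to minute 95.
Second set merges to minute 46 to minute 55, minute 57 to minute 66, minute 96 to minute 113.
A \ B = minute 16 to minute 42, minute 66 to minute 68, minute 84 to minute 95.
B \ A = minute 46 to minute 55, minute 57 to minute 65, minute 96 to minute 113.
Union of the two gives the symmetric difference.

minute 16 to minute 42, minute 46 to minute 55, minute 57 to minute 65, minute 66 to minute 68, minute 84 to minute 95, minute 96 to minute 113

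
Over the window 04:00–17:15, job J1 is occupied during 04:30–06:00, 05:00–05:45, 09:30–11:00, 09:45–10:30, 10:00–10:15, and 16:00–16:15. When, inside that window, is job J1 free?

04:00–04:30, 06:00–09:30, 11:00–16:00, 16:15–17:15

The merged coverage is 04:30–06:00, 09:30–11:00, 16:00–16:15.
Uncovered inside 04:00–17:15: 04:00–04:30, 06:00–09:30, 11:00–16:00, 16:15–17:15.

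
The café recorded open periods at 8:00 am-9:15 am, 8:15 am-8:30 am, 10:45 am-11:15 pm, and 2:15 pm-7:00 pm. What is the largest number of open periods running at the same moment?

2

Walk the sorted start/end points keeping a running depth.
The depth first hits 2 at 8:15 am.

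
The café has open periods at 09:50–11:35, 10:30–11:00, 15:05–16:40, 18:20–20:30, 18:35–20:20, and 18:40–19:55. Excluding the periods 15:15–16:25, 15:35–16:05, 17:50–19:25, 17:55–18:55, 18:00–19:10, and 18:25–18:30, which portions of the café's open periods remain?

09:50–11:35, 15:05–15:15, 16:25–16:40, 19:25–20:30

Merge the first list: 09:50–11:35, 15:05–16:40, 18:20–20:30.
Merge the second list: 15:15–16:25, 17:50–19:25.
09:50–11:35: no B overlap → unchanged.
15:05–16:40 minus B → 15:05–15:15, 16:25–16:40.
18:20–20:30 minus B → 19:25–20:30.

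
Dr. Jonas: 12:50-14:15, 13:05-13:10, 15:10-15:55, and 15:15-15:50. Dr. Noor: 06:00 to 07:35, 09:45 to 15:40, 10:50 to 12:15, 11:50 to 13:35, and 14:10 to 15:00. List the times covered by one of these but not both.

06:00-07:35, 09:45-12:50, 14:15-15:10, 15:40-15:55

A, merged: 12:50-14:15, 15:10-15:55.
B, merged: 06:00-07:35, 09:45-15:40.
A but not B: 15:40-15:55.
B but not A: 06:00-07:35, 09:45-12:50, 14:15-15:10.
Combining gives A △ B.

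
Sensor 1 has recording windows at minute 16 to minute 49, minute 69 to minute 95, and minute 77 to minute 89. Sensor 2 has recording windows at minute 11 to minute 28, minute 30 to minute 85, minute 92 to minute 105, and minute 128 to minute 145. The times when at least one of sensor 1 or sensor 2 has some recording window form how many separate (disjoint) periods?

A, merged: minute 16 to minute 49, minute 69 to minute 95.
A ∪ B = minute 11 to minute 105, minute 128 to minute 145.
That is 2 disjoint pieces.

2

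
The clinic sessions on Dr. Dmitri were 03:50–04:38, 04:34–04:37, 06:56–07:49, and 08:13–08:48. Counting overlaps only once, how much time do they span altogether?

Merged: 03:50–04:38, 06:56–07:49, 08:13–08:48.
Lengths: 48 min + 53 min + 35 min = 2 h 16 min.

2 h 16 min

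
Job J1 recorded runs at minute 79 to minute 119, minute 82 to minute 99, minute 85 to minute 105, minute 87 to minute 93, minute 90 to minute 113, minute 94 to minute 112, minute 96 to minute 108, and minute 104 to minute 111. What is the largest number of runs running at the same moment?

6

Sweep endpoints in order; track running count of active intervals.
Peak of 6 reached at minute 96.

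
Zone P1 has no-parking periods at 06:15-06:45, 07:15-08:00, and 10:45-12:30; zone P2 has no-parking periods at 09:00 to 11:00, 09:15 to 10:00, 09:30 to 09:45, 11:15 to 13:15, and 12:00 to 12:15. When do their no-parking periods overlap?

10:45–11:00, 11:15–12:30

Merge the second list: 09:00–11:00, 11:15–13:15.
06:15–06:45: no overlap with the second set.
07:15–08:00: no overlap with the second set.
10:45–12:30 meets the second set on 10:45–11:00, 11:15–12:30.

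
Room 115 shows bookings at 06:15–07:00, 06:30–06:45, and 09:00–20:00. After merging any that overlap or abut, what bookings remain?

06:30–06:45 overlaps/touches 06:15–07:00 → extend to 06:15–07:00.
09:00–20:00 is disjoint → start new block.

06:15–07:00, 09:00–20:00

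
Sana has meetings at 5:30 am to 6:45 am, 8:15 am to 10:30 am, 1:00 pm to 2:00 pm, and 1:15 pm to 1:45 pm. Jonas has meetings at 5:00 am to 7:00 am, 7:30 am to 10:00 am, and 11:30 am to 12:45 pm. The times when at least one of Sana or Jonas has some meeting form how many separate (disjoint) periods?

First set merges to 5:30 am–6:45 am, 8:15 am–10:30 am, 1:00 pm–2:00 pm.
A ∪ B = 5:00 am–7:00 am, 7:30 am–10:30 am, 11:30 am–12:45 pm, 1:00 pm–2:00 pm.
That is 4 disjoint pieces.

4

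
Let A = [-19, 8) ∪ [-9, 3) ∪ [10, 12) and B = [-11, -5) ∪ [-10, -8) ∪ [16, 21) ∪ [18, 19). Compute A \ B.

[-19, -11) ∪ [-5, 8) ∪ [10, 12)

Merge the first list: [-19, 8), [10, 12).
Merge the second list: [-11, -5), [16, 21).
[-19, 8) minus B → [-19, -11), [-5, 8).
[10, 12): no B overlap → unchanged.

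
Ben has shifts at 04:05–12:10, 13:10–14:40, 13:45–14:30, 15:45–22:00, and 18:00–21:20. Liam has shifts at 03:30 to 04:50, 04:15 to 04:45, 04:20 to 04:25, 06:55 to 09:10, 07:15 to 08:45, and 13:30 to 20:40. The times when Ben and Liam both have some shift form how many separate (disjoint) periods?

Merge the first list: 04:05–12:10, 13:10–14:40, 15:45–22:00.
Merge the second list: 03:30–04:50, 06:55–09:10, 13:30–20:40.
A ∩ B = 04:05–04:50, 06:55–09:10, 13:30–14:40, 15:45–20:40.
That is 4 disjoint pieces.

4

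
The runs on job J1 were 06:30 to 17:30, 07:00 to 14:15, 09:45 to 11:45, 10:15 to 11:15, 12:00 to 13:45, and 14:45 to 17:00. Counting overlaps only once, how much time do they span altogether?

11 h

Merged: 06:30-17:30.
Length: 11 h.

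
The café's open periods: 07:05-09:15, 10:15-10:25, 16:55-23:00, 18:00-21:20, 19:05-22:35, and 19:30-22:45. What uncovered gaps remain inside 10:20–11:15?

10:25–11:15

Covered (merged): 07:05–09:15, 10:15–10:25, 16:55–23:00.
Uncovered inside 10:20–11:15: 10:25–11:15.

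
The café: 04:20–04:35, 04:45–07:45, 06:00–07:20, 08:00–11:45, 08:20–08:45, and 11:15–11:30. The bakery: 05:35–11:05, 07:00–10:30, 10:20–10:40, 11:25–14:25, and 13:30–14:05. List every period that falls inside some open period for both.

05:35-07:45, 08:00-11:05, 11:25-11:45

A, merged: 04:20-04:35, 04:45-07:45, 08:00-11:45.
B, merged: 05:35-11:05, 11:25-14:25.
04:20-04:35 falls entirely outside B.
04:45-07:45 overlaps B on 05:35-07:45.
08:00-11:45 overlaps B on 08:00-11:05, 11:25-11:45.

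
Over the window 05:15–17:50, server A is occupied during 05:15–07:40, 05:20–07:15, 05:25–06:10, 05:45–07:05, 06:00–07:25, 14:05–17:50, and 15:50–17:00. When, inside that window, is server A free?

The merged coverage is 05:15-07:40, 14:05-17:50.
Uncovered inside 05:15-17:50: 07:40-14:05.

07:40-14:05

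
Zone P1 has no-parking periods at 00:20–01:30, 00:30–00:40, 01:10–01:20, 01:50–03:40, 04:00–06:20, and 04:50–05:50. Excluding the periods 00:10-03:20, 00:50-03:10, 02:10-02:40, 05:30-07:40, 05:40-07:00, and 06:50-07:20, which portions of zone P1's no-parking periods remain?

03:20–03:40, 04:00–05:30

Merge the first list: 00:20–01:30, 01:50–03:40, 04:00–06:20.
Merge the second list: 00:10–03:20, 05:30–07:40.
00:20–01:30 lies entirely inside B → drops out.
01:50–03:40 with B removed leaves 03:20–03:40.
04:00–06:20 with B removed leaves 04:00–05:30.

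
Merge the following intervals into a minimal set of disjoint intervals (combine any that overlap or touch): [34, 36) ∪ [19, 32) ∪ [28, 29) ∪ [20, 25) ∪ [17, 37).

Sort by start: [17, 37), [19, 32), [20, 25), [28, 29), [34, 36).
[19, 32) overlaps/touches [17, 37) → extend to [17, 37).
[20, 25) overlaps/touches [17, 37) → extend to [17, 37).
[28, 29) overlaps/touches [17, 37) → extend to [17, 37).
[34, 36) overlaps/touches [17, 37) → extend to [17, 37).

[17, 37)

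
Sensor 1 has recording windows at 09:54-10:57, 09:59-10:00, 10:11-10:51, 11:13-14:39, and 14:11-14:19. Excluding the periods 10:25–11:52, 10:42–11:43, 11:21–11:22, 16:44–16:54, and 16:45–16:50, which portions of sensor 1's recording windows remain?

09:54–10:25, 11:52–14:39

First set merges to 09:54–10:57, 11:13–14:39.
Second set merges to 10:25–11:52, 16:44–16:54.
09:54–10:57 minus B → 09:54–10:25.
11:13–14:39 minus B → 11:52–14:39.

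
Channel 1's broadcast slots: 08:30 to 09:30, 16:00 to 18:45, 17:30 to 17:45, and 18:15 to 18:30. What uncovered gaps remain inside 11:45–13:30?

The merged coverage is 08:30–09:30, 16:00–18:45.
Uncovered inside 11:45–13:30: 11:45–13:30.

11:45–13:30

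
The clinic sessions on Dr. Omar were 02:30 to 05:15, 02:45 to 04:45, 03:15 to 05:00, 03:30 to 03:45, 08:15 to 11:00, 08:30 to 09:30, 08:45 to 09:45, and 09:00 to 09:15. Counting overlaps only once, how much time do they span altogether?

Merged: 02:30–05:15, 08:15–11:00.
Lengths: 2 h 45 min + 2 h 45 min = 5 h 30 min.

5 h 30 min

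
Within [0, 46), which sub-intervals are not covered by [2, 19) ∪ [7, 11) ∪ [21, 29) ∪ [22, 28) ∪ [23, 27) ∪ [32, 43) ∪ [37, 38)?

The merged coverage is [2, 19), [21, 29), [32, 43).
Gaps within [0, 46): [0, 2), [19, 21), [29, 32), [43, 46).

[0, 2) ∪ [19, 21) ∪ [29, 32) ∪ [43, 46)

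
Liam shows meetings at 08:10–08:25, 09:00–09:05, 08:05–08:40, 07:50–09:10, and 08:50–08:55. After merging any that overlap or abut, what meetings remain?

Sort by start: 07:50–09:10, 08:05–08:40, 08:10–08:25, 08:50–08:55, 09:00–09:05.
08:05–08:40 overlaps/touches 07:50–09:10 → extend to 07:50–09:10.
08:10–08:25 overlaps/touches 07:50–09:10 → extend to 07:50–09:10.
08:50–08:55 overlaps/touches 07:50–09:10 → extend to 07:50–09:10.
09:00–09:05 overlaps/touches 07:50–09:10 → extend to 07:50–09:10.

07:50–09:10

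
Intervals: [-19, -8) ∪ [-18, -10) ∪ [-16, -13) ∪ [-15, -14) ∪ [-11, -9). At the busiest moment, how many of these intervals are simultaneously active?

4

Sweep endpoints in order; track running count of active intervals.
Peak of 4 reached at -15.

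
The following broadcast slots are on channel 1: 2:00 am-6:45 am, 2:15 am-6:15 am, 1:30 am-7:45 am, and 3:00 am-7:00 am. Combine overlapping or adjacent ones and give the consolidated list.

Sort by start: 1:30 am-7:45 am, 2:00 am-6:45 am, 2:15 am-6:15 am, 3:00 am-7:00 am.
2:00 am-6:45 am overlaps/touches 1:30 am-7:45 am → extend to 1:30 am-7:45 am.
2:15 am-6:15 am overlaps/touches 1:30 am-7:45 am → extend to 1:30 am-7:45 am.
3:00 am-7:00 am overlaps/touches 1:30 am-7:45 am → extend to 1:30 am-7:45 am.

1:30 am-7:45 am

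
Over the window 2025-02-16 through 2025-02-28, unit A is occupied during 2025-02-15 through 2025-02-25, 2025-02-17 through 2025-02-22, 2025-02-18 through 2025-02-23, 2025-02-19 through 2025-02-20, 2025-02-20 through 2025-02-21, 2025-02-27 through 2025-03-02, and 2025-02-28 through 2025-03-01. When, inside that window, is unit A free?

The merged coverage is 2025-02-15 through 2025-02-25, 2025-02-27 through 2025-03-02.
Complement within 2025-02-16 through 2025-02-28: 2025-02-26 through 2025-02-26.

2025-02-26 through 2025-02-26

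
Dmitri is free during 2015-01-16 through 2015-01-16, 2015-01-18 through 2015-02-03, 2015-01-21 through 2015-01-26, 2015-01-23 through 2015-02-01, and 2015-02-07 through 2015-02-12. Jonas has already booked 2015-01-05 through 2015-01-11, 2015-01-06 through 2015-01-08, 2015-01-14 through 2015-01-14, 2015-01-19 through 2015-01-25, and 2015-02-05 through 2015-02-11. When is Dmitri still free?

2015-01-16 through 2015-01-16, 2015-01-18 through 2015-01-18, 2015-01-26 through 2015-02-03, 2015-02-12 through 2015-02-12

A, merged: 2015-01-16 through 2015-01-16, 2015-01-18 through 2015-02-03, 2015-02-07 through 2015-02-12.
B, merged: 2015-01-05 through 2015-01-11, 2015-01-14 through 2015-01-14, 2015-01-19 through 2015-01-25, 2015-02-05 through 2015-02-11.
2015-01-16 through 2015-01-16 is untouched.
2015-01-18 through 2015-02-03 with B removed leaves 2015-01-18 through 2015-01-18, 2015-01-26 through 2015-02-03.
2015-02-07 through 2015-02-12 with B removed leaves 2015-02-12 through 2015-02-12.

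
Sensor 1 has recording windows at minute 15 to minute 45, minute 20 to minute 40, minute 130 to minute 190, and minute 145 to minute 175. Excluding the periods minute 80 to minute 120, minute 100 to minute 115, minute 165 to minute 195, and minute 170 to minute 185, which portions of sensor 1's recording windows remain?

Merge the first list: minute 15 to minute 45, minute 130 to minute 190.
Merge the second list: minute 80 to minute 120, minute 165 to minute 195.
minute 15 to minute 45 is untouched.
minute 130 to minute 190 with B removed leaves minute 130 to minute 165.

minute 15 to minute 45, minute 130 to minute 165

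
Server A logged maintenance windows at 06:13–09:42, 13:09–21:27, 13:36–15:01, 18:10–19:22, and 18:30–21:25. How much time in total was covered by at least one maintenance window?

11 h 47 min

Merged: 06:13–09:42, 13:09–21:27.
Lengths: 3 h 29 min + 8 h 18 min = 11 h 47 min.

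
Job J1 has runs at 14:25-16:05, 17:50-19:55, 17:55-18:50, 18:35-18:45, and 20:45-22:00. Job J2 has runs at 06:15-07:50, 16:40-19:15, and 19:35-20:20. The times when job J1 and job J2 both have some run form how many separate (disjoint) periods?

A, merged: 14:25–16:05, 17:50–19:55, 20:45–22:00.
A ∩ B = 17:50–19:15, 19:35–19:55.
That is 2 disjoint pieces.

2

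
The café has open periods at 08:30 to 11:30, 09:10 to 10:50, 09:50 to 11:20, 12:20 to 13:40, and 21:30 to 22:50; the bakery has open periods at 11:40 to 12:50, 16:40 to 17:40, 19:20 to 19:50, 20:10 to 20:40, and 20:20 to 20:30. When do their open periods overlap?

12:20–12:50

First set merges to 08:30–11:30, 12:20–13:40, 21:30–22:50.
Second set merges to 11:40–12:50, 16:40–17:40, 19:20–19:50, 20:10–20:40.
08:30–11:30: no overlap with the second set.
12:20–13:40 meets the second set on 12:20–12:50.
21:30–22:50: no overlap with the second set.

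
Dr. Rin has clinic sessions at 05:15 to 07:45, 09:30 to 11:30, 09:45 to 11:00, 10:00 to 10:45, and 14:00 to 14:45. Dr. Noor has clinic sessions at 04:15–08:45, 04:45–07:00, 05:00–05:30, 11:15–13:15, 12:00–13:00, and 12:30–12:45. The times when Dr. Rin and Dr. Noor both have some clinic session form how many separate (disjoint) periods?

2

A, merged: 05:15-07:45, 09:30-11:30, 14:00-14:45.
B, merged: 04:15-08:45, 11:15-13:15.
A ∩ B = 05:15-07:45, 11:15-11:30.
That is 2 disjoint pieces.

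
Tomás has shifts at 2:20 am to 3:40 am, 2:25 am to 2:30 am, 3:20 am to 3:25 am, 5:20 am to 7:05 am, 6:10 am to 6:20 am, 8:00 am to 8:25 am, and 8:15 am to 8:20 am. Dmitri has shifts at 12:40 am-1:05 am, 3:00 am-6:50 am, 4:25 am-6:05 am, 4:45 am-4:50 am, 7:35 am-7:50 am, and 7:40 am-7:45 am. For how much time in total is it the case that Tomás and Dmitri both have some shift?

2 h 10 min

First set merges to 2:20 am–3:40 am, 5:20 am–7:05 am, 8:00 am–8:25 am.
Second set merges to 12:40 am–1:05 am, 3:00 am–6:50 am, 7:35 am–7:50 am.
A ∩ B = 3:00 am–3:40 am, 5:20 am–6:50 am.
Total: 40 min + 1 h 30 min = 2 h 10 min.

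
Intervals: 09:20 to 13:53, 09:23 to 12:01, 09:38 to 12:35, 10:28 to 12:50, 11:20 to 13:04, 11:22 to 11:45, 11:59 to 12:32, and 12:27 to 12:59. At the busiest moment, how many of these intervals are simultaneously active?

6

Sweep endpoints in order; track running count of active intervals.
Peak of 6 reached at 11:22.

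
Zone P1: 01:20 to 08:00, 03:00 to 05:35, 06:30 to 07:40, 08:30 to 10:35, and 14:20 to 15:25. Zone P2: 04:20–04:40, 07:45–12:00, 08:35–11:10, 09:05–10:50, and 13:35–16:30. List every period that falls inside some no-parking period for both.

A, merged: 01:20–08:00, 08:30–10:35, 14:20–15:25.
B, merged: 04:20–04:40, 07:45–12:00, 13:35–16:30.
01:20–08:00 ∩ B → 04:20–04:40, 07:45–08:00.
08:30–10:35 ∩ B → 08:30–10:35.
14:20–15:25 ∩ B → 14:20–15:25.

04:20–04:40, 07:45–08:00, 08:30–10:35, 14:20–15:25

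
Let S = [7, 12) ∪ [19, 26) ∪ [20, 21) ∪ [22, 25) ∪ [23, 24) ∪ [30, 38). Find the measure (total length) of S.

20

Merged: [7, 12), [19, 26), [30, 38).
Lengths: 5 + 7 + 8 = 20.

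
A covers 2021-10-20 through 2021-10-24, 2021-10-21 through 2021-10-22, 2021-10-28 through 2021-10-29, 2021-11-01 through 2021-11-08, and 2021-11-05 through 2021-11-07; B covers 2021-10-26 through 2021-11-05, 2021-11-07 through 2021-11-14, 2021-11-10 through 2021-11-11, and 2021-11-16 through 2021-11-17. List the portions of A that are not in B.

Merge the first list: 2021-10-20 through 2021-10-24, 2021-10-28 through 2021-10-29, 2021-11-01 through 2021-11-08.
Merge the second list: 2021-10-26 through 2021-11-05, 2021-11-07 through 2021-11-14, 2021-11-16 through 2021-11-17.
2021-10-20 through 2021-10-24: nothing removed.
2021-10-28 through 2021-10-29: entirely removed.
2021-11-01 through 2021-11-08 \ B = 2021-11-06 through 2021-11-06.

2021-10-20 through 2021-10-24, 2021-11-06 through 2021-11-06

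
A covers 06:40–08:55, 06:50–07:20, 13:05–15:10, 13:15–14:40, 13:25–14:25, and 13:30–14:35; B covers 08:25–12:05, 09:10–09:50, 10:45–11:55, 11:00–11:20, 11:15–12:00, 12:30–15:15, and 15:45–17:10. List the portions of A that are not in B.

First set merges to 06:40–08:55, 13:05–15:10.
Second set merges to 08:25–12:05, 12:30–15:15, 15:45–17:10.
06:40–08:55 minus B → 06:40–08:25.
13:05–15:10: fully covered by B → removed.

06:40–08:25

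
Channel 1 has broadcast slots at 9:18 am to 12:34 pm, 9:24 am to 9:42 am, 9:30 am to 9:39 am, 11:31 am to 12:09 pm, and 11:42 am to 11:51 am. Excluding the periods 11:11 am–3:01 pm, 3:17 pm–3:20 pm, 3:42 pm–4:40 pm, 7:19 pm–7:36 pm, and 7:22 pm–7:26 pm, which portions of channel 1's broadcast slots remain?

9:18 am–11:11 am

First set merges to 9:18 am–12:34 pm.
Second set merges to 11:11 am–3:01 pm, 3:17 pm–3:20 pm, 3:42 pm–4:40 pm, 7:19 pm–7:36 pm.
9:18 am–12:34 pm \ B = 9:18 am–11:11 am.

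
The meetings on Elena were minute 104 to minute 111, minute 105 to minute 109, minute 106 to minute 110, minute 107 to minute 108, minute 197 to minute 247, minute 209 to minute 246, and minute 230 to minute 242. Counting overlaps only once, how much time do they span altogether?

57 minutes

Merged: minute 104 to minute 111, minute 197 to minute 247.
Lengths: 7 minutes + 50 minutes = 57 minutes.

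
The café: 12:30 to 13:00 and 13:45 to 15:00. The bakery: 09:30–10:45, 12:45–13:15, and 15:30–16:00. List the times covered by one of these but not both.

A \ B = 12:30–12:45, 13:45–15:00.
B \ A = 09:30–10:45, 13:00–13:15, 15:30–16:00.
Union of the two gives the symmetric difference.

09:30–10:45, 12:30–12:45, 13:00–13:15, 13:45–15:00, 15:30–16:00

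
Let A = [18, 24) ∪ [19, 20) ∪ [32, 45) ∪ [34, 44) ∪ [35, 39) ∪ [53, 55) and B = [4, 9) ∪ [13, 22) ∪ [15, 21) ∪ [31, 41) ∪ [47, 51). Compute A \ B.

[22, 24) ∪ [41, 45) ∪ [53, 55)

A, merged: [18, 24), [32, 45), [53, 55).
B, merged: [4, 9), [13, 22), [31, 41), [47, 51).
[18, 24) minus B → [22, 24).
[32, 45) minus B → [41, 45).
[53, 55): no B overlap → unchanged.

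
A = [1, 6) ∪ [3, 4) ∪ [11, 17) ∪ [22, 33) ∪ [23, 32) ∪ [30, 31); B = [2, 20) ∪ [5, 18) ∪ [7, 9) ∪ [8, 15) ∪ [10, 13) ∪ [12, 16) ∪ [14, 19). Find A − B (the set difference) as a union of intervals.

[1, 2) ∪ [22, 33)

A, merged: [1, 6), [11, 17), [22, 33).
B, merged: [2, 20).
[1, 6) \ B = [1, 2).
[11, 17): entirely removed.
[22, 33): nothing removed.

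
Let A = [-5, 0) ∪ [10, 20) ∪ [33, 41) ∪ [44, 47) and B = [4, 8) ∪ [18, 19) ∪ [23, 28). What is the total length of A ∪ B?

A ∪ B = [-5, 0), [4, 8), [10, 20), [23, 28), [33, 41), [44, 47).
Total: 5 + 4 + 10 + 5 + 8 + 3 = 35.

35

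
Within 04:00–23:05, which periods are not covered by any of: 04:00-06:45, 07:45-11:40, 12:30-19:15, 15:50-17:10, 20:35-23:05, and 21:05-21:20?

06:45–07:45, 11:40–12:30, 19:15–20:35

The merged coverage is 04:00–06:45, 07:45–11:40, 12:30–19:15, 20:35–23:05.
Gaps within 04:00–23:05: 06:45–07:45, 11:40–12:30, 19:15–20:35.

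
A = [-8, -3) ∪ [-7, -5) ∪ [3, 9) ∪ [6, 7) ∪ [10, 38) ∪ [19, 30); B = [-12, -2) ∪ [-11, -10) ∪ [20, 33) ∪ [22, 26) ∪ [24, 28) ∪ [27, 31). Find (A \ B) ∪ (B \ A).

A, merged: [-8, -3), [3, 9), [10, 38).
B, merged: [-12, -2), [20, 33).
A \ B = [3, 9), [10, 20), [33, 38).
B \ A = [-12, -8), [-3, -2).
Union of the two gives the symmetric difference.

[-12, -8) ∪ [-3, -2) ∪ [3, 9) ∪ [10, 20) ∪ [33, 38)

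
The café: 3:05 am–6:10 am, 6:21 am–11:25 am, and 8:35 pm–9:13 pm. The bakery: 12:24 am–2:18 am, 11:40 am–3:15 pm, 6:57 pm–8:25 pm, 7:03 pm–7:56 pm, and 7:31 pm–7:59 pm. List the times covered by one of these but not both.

Second set merges to 12:24 am-2:18 am, 11:40 am-3:15 pm, 6:57 pm-8:25 pm.
A but not B: 3:05 am-6:10 am, 6:21 am-11:25 am, 8:35 pm-9:13 pm.
B but not A: 12:24 am-2:18 am, 11:40 am-3:15 pm, 6:57 pm-8:25 pm.
Combining gives A △ B.

12:24 am-2:18 am, 3:05 am-6:10 am, 6:21 am-11:25 am, 11:40 am-3:15 pm, 6:57 pm-8:25 pm, 8:35 pm-9:13 pm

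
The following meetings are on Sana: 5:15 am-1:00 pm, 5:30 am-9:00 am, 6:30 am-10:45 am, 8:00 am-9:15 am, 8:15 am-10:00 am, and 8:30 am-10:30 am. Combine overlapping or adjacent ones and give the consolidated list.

5:30 am-9:00 am overlaps/touches 5:15 am-1:00 pm → extend to 5:15 am-1:00 pm.
6:30 am-10:45 am overlaps/touches 5:15 am-1:00 pm → extend to 5:15 am-1:00 pm.
8:00 am-9:15 am overlaps/touches 5:15 am-1:00 pm → extend to 5:15 am-1:00 pm.
8:15 am-10:00 am overlaps/touches 5:15 am-1:00 pm → extend to 5:15 am-1:00 pm.
8:30 am-10:30 am overlaps/touches 5:15 am-1:00 pm → extend to 5:15 am-1:00 pm.

5:15 am-1:00 pm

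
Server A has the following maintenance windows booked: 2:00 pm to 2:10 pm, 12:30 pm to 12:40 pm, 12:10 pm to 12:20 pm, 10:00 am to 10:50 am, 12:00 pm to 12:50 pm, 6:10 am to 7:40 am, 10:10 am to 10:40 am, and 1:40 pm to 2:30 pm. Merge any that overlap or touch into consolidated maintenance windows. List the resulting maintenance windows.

Sort by start: 6:10 am–7:40 am, 10:00 am–10:50 am, 10:10 am–10:40 am, 12:00 pm–12:50 pm, 12:10 pm–12:20 pm, 12:30 pm–12:40 pm, 1:40 pm–2:30 pm, 2:00 pm–2:10 pm.
10:00 am–10:50 am is disjoint → start new block.
10:10 am–10:40 am overlaps/touches 10:00 am–10:50 am → extend to 10:00 am–10:50 am.
12:00 pm–12:50 pm is disjoint → start new block.
12:10 pm–12:20 pm overlaps/touches 12:00 pm–12:50 pm → extend to 12:00 pm–12:50 pm.
12:30 pm–12:40 pm overlaps/touches 12:00 pm–12:50 pm → extend to 12:00 pm–12:50 pm.
1:40 pm–2:30 pm is disjoint → start new block.
2:00 pm–2:10 pm overlaps/touches 1:40 pm–2:30 pm → extend to 1:40 pm–2:30 pm.

6:10 am–7:40 am, 10:00 am–10:50 am, 12:00 pm–12:50 pm, 1:40 pm–2:30 pm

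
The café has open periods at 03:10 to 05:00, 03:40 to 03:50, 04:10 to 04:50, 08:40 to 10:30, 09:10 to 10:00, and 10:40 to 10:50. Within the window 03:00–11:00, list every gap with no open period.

After merging, the occupied span is 03:10–05:00, 08:40–10:30, 10:40–10:50.
Complement within 03:00–11:00: 03:00–03:10, 05:00–08:40, 10:30–10:40, 10:50–11:00.

03:00–03:10, 05:00–08:40, 10:30–10:40, 10:50–11:00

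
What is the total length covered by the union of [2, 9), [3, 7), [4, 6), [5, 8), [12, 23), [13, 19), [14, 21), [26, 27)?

19

Merged: [2, 9), [12, 23), [26, 27).
Lengths: 7 + 11 + 1 = 19.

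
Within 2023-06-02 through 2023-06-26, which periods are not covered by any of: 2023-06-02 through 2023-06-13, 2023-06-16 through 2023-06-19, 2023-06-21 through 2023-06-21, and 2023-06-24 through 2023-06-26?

2023-06-14 through 2023-06-15, 2023-06-20 through 2023-06-20, 2023-06-22 through 2023-06-23

After merging, the occupied span is 2023-06-02 through 2023-06-13, 2023-06-16 through 2023-06-19, 2023-06-21 through 2023-06-21, 2023-06-24 through 2023-06-26.
Gaps within 2023-06-02 through 2023-06-26: 2023-06-14 through 2023-06-15, 2023-06-20 through 2023-06-20, 2023-06-22 through 2023-06-23.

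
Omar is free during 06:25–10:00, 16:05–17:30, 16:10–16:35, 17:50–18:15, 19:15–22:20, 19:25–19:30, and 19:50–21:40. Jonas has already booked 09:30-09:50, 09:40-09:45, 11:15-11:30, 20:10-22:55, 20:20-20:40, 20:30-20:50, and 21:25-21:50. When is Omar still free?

06:25-09:30, 09:50-10:00, 16:05-17:30, 17:50-18:15, 19:15-20:10

Merge the first list: 06:25-10:00, 16:05-17:30, 17:50-18:15, 19:15-22:20.
Merge the second list: 09:30-09:50, 11:15-11:30, 20:10-22:55.
06:25-10:00 \ B = 06:25-09:30, 09:50-10:00.
16:05-17:30: nothing removed.
17:50-18:15: nothing removed.
19:15-22:20 \ B = 19:15-20:10.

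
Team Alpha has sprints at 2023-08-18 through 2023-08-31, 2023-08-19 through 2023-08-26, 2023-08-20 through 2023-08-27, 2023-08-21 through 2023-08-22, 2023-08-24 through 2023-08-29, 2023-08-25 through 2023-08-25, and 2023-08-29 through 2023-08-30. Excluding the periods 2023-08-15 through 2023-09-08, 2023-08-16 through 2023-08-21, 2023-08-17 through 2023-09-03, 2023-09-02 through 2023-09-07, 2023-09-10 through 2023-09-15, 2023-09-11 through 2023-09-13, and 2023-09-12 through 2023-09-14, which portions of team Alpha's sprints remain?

Merge the first list: 2023-08-18 through 2023-08-31.
Merge the second list: 2023-08-15 through 2023-09-08, 2023-09-10 through 2023-09-15.
2023-08-18 through 2023-08-31: fully covered by B → removed.

none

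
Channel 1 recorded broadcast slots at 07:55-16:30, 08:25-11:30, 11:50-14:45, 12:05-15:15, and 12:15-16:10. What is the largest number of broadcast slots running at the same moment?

4

Sweep endpoints in order; track running count of active intervals.
Peak of 4 reached at 12:15.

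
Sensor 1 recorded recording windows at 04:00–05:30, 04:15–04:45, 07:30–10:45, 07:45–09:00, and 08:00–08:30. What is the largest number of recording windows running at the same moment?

3

Walk the sorted start/end points keeping a running depth.
The depth first hits 3 at 08:00.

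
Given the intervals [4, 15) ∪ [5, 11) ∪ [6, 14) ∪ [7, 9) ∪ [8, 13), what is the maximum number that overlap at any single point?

Walk the sorted start/end points keeping a running depth.
The depth first hits 5 at 8.

5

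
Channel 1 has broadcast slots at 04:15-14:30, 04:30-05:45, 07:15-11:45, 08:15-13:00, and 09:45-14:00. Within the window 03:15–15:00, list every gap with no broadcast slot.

After merging, the occupied span is 04:15–14:30.
Uncovered inside 03:15–15:00: 03:15–04:15, 14:30–15:00.

03:15–04:15, 14:30–15:00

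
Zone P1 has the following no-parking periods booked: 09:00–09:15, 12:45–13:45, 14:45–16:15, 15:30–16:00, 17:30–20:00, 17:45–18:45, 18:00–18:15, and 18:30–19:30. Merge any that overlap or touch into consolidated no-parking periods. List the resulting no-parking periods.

12:45–13:45 is disjoint → start new block.
14:45–16:15 is disjoint → start new block.
15:30–16:00 overlaps/touches 14:45–16:15 → extend to 14:45–16:15.
17:30–20:00 is disjoint → start new block.
17:45–18:45 overlaps/touches 17:30–20:00 → extend to 17:30–20:00.
18:00–18:15 overlaps/touches 17:30–20:00 → extend to 17:30–20:00.
18:30–19:30 overlaps/touches 17:30–20:00 → extend to 17:30–20:00.

09:00–09:15, 12:45–13:45, 14:45–16:15, 17:30–20:00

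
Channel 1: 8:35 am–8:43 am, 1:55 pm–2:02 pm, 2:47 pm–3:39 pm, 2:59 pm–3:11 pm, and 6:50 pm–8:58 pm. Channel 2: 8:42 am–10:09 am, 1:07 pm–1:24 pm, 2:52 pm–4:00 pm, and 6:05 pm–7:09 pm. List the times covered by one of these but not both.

Merge the first list: 8:35 am–8:43 am, 1:55 pm–2:02 pm, 2:47 pm–3:39 pm, 6:50 pm–8:58 pm.
A \ B = 8:35 am–8:42 am, 1:55 pm–2:02 pm, 2:47 pm–2:52 pm, 7:09 pm–8:58 pm.
B \ A = 8:43 am–10:09 am, 1:07 pm–1:24 pm, 3:39 pm–4:00 pm, 6:05 pm–6:50 pm.
Union of the two gives the symmetric difference.

8:35 am–8:42 am, 8:43 am–10:09 am, 1:07 pm–1:24 pm, 1:55 pm–2:02 pm, 2:47 pm–2:52 pm, 3:39 pm–4:00 pm, 6:05 pm–6:50 pm, 7:09 pm–8:58 pm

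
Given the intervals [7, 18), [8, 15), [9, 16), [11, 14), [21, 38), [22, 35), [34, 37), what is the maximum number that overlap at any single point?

At 11, 4 of the intervals are simultaneously active.
No point has more.

4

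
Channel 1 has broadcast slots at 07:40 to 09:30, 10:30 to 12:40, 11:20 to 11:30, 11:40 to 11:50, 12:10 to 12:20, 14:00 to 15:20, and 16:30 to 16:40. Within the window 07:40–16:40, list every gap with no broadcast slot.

Covered (merged): 07:40–09:30, 10:30–12:40, 14:00–15:20, 16:30–16:40.
Uncovered inside 07:40–16:40: 09:30–10:30, 12:40–14:00, 15:20–16:30.

09:30–10:30, 12:40–14:00, 15:20–16:30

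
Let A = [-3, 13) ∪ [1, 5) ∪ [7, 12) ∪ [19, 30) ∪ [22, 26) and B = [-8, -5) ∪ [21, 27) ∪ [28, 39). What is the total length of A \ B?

19

First set merges to [-3, 13), [19, 30).
A \ B = [-3, 13), [19, 21), [27, 28).
Total: 16 + 2 + 1 = 19.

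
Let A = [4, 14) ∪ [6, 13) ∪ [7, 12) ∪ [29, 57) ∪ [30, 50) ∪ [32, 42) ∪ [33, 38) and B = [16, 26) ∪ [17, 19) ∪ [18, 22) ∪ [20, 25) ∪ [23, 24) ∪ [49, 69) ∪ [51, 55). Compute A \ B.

[4, 14) ∪ [29, 49)

First set merges to [4, 14), [29, 57).
Second set merges to [16, 26), [49, 69).
[4, 14) is untouched.
[29, 57) with B removed leaves [29, 49).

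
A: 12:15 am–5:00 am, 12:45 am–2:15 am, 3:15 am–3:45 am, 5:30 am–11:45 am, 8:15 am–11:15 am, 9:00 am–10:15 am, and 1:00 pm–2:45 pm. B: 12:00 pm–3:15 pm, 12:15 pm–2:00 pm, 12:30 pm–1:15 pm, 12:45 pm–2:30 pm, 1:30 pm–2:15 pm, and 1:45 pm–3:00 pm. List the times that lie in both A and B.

A, merged: 12:15 am-5:00 am, 5:30 am-11:45 am, 1:00 pm-2:45 pm.
B, merged: 12:00 pm-3:15 pm.
12:15 am-5:00 am: no overlap with the second set.
5:30 am-11:45 am: no overlap with the second set.
1:00 pm-2:45 pm meets the second set on 1:00 pm-2:45 pm.

1:00 pm-2:45 pm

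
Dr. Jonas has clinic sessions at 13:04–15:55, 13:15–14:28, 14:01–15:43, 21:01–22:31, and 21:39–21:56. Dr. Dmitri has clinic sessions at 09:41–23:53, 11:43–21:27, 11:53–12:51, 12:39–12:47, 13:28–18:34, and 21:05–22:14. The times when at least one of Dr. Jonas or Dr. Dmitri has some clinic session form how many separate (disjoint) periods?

Merge the first list: 13:04–15:55, 21:01–22:31.
Merge the second list: 09:41–23:53.
A ∪ B = 09:41–23:53.
That is 1 disjoint piece.

1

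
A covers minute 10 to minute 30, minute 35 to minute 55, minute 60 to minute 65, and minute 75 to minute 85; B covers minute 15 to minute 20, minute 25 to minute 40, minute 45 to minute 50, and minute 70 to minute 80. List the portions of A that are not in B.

minute 10 to minute 15, minute 20 to minute 25, minute 40 to minute 45, minute 50 to minute 55, minute 60 to minute 65, minute 80 to minute 85

minute 10 to minute 30 with B removed leaves minute 10 to minute 15, minute 20 to minute 25.
minute 35 to minute 55 with B removed leaves minute 40 to minute 45, minute 50 to minute 55.
minute 60 to minute 65 is untouched.
minute 75 to minute 85 with B removed leaves minute 80 to minute 85.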